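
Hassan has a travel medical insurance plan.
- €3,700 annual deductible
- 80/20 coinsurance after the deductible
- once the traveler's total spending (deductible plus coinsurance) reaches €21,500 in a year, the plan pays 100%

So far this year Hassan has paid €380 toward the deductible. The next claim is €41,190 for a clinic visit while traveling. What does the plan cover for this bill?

Remaining deductible: €3,700 − €380 = €3,320.
After the €3,320 deductible portion, €41,190 − €3,320 = €37,870 is subject to coinsurance.
20% of €37,870 = €7,574 falls to the traveler.
Traveler responsibility before any cap: €3,320 + €7,574 = €10,894.
Year-to-date out-of-pocket becomes €380 + €10,894 = €11,274, still under the €21,500 maximum, so no cap applies.
The plan picks up €41,190 − €10,894 = €30,296.

€30,296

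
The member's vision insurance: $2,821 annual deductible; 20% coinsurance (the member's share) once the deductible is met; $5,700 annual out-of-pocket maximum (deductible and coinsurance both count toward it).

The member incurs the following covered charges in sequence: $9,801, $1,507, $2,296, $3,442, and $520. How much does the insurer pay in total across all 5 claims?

$11,866

#1 ($9,801): deductible takes $2,821, $6,980 remains; member's 20% is $1,396. Cost to member: $4,217. OOP to date $4,217. Insurer: $9,801 − $4,217 = $5,584.
#2 ($1,507): 20% coinsurance on $1,507 = $301.40. Cost to member: $301.40. OOP to date $4,518.40. Insurer: $1,507 − $301.40 = $1,205.60.
#3 ($2,296): 20% coinsurance on $2,296 = $459.20. Member pays $459.20; OOP now $4,977.60. Insurer: $2,296 − $459.20 = $1,836.80.
#4 ($3,442): deductible met; 20% of $3,442 = $688.40. Cost to member: $688.40. OOP to date $5,666. Plan pays $3,442 − $688.40 = $2,753.60.
#5 ($520): deductible met; 20% of $520 = $104. That would push OOP to $5,770, over the $5,700 cap, so member pays $5,700 − $5,666 = $34. Plan pays $520 − $34 = $486.
Insurer total = bills − member's total = $17,566 − $5,700 = $11,866.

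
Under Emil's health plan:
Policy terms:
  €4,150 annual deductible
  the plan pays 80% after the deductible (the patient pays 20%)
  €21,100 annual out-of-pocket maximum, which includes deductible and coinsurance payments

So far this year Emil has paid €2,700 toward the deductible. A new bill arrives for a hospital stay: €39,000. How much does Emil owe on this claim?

Remaining deductible: €4,150 − €2,700 = €1,450.
After the €1,450 deductible portion, €39,000 − €1,450 = €37,550 is subject to coinsurance.
Patient's 20% share of €37,550 is €7,510.
So the patient owes €1,450 + €7,510 = €8,960 before any cap.
Cumulative spending €2,700 + €8,960 = €11,660 stays under the €21,100 maximum.

€8,960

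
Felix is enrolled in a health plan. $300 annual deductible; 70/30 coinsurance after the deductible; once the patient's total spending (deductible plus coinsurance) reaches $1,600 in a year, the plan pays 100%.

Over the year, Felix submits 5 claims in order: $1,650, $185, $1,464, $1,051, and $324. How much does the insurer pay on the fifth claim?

$239

Bill 1, $1,650: $300 to deductible, leaving $1,350; coinsurance $1,350 × 30% = $405. Patient owes $705 (running OOP $705). Plan pays $1,650 − $705 = $945.
Bill 2, $185: deductible met; 30% of $185 = $55.50. Cost to patient: $55.50. OOP to date $760.50. Plan pays $185 − $55.50 = $129.50.
Bill 3, $1,464: deductible met; 30% of $1,464 = $439.20. Cost to patient: $439.20. OOP to date $1,199.70. Insurer: $1,464 − $439.20 = $1,024.80.
Bill 4, $1,051: 30% coinsurance on $1,051 = $315.30. Patient owes $315.30 (running OOP $1,515). Plan pays $1,051 − $315.30 = $735.70.
Bill 5, $324: deductible already satisfied, so patient's share is 30% × $324 = $97.20. That would push OOP to $1,612.20, over the $1,600 cap, so patient pays $1,600 − $1,515 = $85. Plan pays $324 − $85 = $239.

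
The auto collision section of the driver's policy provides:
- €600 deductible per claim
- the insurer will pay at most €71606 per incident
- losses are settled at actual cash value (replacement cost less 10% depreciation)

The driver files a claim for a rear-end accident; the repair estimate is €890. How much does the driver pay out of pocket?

At 10% depreciation, ACV = €890 − €89 = €801.
Subtract the deductible: €801 − €600 = €201.
€201 ≤ €71606, so the limit doesn't bind; insurer pays €201.
Driver's share is the uncovered remainder: €890 − €201 = €689.

€689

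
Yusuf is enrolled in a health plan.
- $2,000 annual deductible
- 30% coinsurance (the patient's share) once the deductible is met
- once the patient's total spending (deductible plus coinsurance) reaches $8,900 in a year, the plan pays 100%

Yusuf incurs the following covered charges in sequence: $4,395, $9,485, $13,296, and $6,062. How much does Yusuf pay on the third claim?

#1 ($4,395): deductible takes $2,000, $2,395 remains; patient's 30% is $718.50. Cost to patient: $2,718.50. OOP to date $2,718.50.
#2 ($9,485): deductible already satisfied, so patient's share is 30% × $9,485 = $2,845.50. Cost to patient: $2,845.50. OOP to date $5,564.
#3 ($13,296): deductible met; 30% of $13,296 = $3,988.80. OOP would hit $9,552.80 > $8,900, so the cap limits the patient to $8,900 − $5,564 = $3,336.

$3,336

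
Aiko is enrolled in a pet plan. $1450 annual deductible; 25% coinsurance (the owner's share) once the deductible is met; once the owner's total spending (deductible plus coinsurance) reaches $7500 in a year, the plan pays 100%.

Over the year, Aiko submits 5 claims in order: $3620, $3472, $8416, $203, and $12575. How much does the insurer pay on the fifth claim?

#1 ($3620): $1450 to deductible, leaving $2170; owner's 25% is $542.50. Cost to owner: $1992.50. OOP to date $1992.50. Insurer: $3620 − $1992.50 = $1627.50.
#2 ($3472): deductible already satisfied, so owner's share is 25% × $3472 = $868. Owner owes $868 (running OOP $2860.50). Insurer: $3472 − $868 = $2604.
#3 ($8416): 25% coinsurance on $8416 = $2104. Owner pays $2104; OOP now $4964.50. Plan pays $8416 − $2104 = $6312.
#4 ($203): deductible met; 25% of $203 = $50.75. Cost to owner: $50.75. OOP to date $5015.25. Insurer: $203 − $50.75 = $152.25.
#5 ($12575): deductible met; 25% of $12575 = $3143.75. That would push OOP to $8159, over the $7500 cap, so owner pays $7500 − $5015.25 = $2484.75. Insurer: $12575 − $2484.75 = $10090.25.

$10090.25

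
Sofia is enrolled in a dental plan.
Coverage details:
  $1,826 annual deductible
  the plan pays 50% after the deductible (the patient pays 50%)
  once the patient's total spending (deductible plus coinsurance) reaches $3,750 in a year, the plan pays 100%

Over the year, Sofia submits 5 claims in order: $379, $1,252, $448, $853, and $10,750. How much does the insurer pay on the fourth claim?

$426.50

#1 ($379): entire amount goes to the deductible. Cost to patient: $379. OOP to date $379. Plan pays $379 − $379 = $0.
#2 ($1,252): entire amount goes to the deductible. Cost to patient: $1,252. OOP to date $1,631. Plan pays $1,252 − $1,252 = $0.
#3 ($448): $195 to deductible, leaving $253; coinsurance $253 × 50% = $126.50. Patient pays $321.50; OOP now $1,952.50. Insurer: $448 − $321.50 = $126.50.
#4 ($853): deductible met; 50% of $853 = $426.50. Cost to patient: $426.50. OOP to date $2,379. Insurer: $853 − $426.50 = $426.50.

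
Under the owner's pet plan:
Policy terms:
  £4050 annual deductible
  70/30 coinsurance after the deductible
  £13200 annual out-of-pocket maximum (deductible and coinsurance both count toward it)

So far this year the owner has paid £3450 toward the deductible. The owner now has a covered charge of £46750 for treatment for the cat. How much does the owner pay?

£3450 of the £4050 deductible is already met, leaving £600.
After the £600 deductible portion, £46750 − £600 = £46150 is subject to coinsurance.
Coinsurance: £46150 × 30% = £13845.
Owner responsibility before any cap: £600 + £13845 = £14445.
Adding £14445 to the £3450 already spent would give £17895, which exceeds the £13200 cap; the owner pays just £13200 − £3450 = £9750.

£9750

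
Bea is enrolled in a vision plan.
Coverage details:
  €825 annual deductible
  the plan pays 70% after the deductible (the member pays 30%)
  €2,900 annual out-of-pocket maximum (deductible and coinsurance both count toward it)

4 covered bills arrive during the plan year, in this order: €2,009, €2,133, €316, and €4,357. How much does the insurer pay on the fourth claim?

€3,371.90

Claim 1 (€2,009): €825 finishes the deductible; €1,184 goes to coinsurance; 30% of €1,184 = €355.20. Member pays €1,180.20; OOP now €1,180.20. Plan pays €2,009 − €1,180.20 = €828.80.
Claim 2 (€2,133): deductible met; 30% of €2,133 = €639.90. Cost to member: €639.90. OOP to date €1,820.10. Plan pays €2,133 − €639.90 = €1,493.10.
Claim 3 (€316): deductible met; 30% of €316 = €94.80. Member owes €94.80 (running OOP €1,914.90). Insurer: €316 − €94.80 = €221.20.
Claim 4 (€4,357): deductible met; 30% of €4,357 = €1,307.10. Adding that to €1,914.90 gives €3,222, past the €2,900 cap; member pays only €2,900 − €1,914.90 = €985.10. Plan pays €4,357 − €985.10 = €3,371.90.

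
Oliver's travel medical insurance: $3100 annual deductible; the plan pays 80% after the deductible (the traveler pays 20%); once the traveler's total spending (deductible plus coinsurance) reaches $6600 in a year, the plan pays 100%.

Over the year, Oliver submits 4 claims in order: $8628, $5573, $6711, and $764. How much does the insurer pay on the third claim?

Claim 1 — $8628: deductible takes $3100, $5528 remains; coinsurance $5528 × 20% = $1105.60. Traveler pays $4205.60; OOP now $4205.60. Insurer: $8628 − $4205.60 = $4422.40.
Claim 2 — $5573: deductible met; 20% of $5573 = $1114.60. Traveler pays $1114.60; OOP now $5320.20. Plan pays $5573 − $1114.60 = $4458.40.
Claim 3 — $6711: deductible met; 20% of $6711 = $1342.20. Adding that to $5320.20 gives $6662.40, past the $6600 cap; traveler pays only $6600 − $5320.20 = $1279.80. Plan pays $6711 − $1279.80 = $5431.20.

$5431.20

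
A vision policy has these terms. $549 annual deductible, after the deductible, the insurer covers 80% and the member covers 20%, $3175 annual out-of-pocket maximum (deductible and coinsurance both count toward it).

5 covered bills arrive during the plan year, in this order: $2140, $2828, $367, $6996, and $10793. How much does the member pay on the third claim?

$73.40

Claim 1 ($2140): $549 to deductible, leaving $1591; 20% of $1591 = $318.20. Member pays $867.20; OOP now $867.20.
Claim 2 ($2828): deductible already satisfied, so member's share is 20% × $2828 = $565.60. Member pays $565.60; OOP now $1432.80.
Claim 3 ($367): deductible already satisfied, so member's share is 20% × $367 = $73.40. Member pays $73.40; OOP now $1506.20.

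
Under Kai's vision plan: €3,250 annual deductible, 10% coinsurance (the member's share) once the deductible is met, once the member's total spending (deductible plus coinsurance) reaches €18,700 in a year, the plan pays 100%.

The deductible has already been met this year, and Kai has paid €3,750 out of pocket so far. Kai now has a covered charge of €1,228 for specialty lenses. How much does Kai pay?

The deductible is already satisfied, so the full bill goes to coinsurance.
Coinsurance: €1,228 × 10% = €122.80.
Year-to-date out-of-pocket becomes €3,750 + €122.80 = €3,872.80, still under the €18,700 maximum, so no cap applies.

€122.80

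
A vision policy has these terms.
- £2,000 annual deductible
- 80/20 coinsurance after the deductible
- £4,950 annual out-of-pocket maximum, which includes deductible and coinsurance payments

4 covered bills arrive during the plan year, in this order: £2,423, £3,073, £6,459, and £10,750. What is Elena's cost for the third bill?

Claim 1 — £2,423: £2,000 to deductible, leaving £423; 20% of £423 = £84.60. Cost to member: £2,084.60. OOP to date £2,084.60.
Claim 2 — £3,073: deductible met; 20% of £3,073 = £614.60. Cost to member: £614.60. OOP to date £2,699.20.
Claim 3 — £6,459: deductible met; 20% of £6,459 = £1,291.80. Cost to member: £1,291.80. OOP to date £3,991.

£1,291.80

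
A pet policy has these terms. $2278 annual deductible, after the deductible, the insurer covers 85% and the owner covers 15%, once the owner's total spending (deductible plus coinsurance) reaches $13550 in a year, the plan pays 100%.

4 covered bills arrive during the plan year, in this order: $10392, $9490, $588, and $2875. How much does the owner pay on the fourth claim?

Claim 1 — $10392: $2278 to deductible, leaving $8114; 15% of $8114 = $1217.10. Owner owes $3495.10 (running OOP $3495.10).
Claim 2 — $9490: deductible already satisfied, so owner's share is 15% × $9490 = $1423.50. Cost to owner: $1423.50. OOP to date $4918.60.
Claim 3 — $588: deductible met; 15% of $588 = $88.20. Owner owes $88.20 (running OOP $5006.80).
Claim 4 — $2875: deductible already satisfied, so owner's share is 15% × $2875 = $431.25. Owner owes $431.25 (running OOP $5438.05).

$431.25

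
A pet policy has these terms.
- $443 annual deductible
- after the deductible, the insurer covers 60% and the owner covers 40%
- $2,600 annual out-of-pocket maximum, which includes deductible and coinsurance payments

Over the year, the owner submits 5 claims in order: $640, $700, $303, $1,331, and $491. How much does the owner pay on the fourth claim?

Claim 1 — $640: $443 finishes the deductible; $197 goes to coinsurance; 40% of $197 = $78.80. Owner pays $521.80; OOP now $521.80.
Claim 2 — $700: deductible met; 40% of $700 = $280. Cost to owner: $280. OOP to date $801.80.
Claim 3 — $303: deductible met; 40% of $303 = $121.20. Owner pays $121.20; OOP now $923.
Claim 4 — $1,331: deductible already satisfied, so owner's share is 40% × $1,331 = $532.40. Owner owes $532.40 (running OOP $1,455.40).

$532.40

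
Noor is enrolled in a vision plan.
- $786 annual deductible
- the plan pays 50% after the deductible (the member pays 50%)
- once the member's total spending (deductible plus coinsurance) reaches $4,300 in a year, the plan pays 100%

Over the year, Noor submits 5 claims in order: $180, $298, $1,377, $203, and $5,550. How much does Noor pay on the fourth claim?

$101.50

#1 ($180): fully absorbed by the deductible. Member owes $180 (running OOP $180).
#2 ($298): entire amount goes to the deductible. Member pays $298; OOP now $478.
#3 ($1,377): $308 to deductible, leaving $1,069; 50% of $1,069 = $534.50. Cost to member: $842.50. OOP to date $1,320.50.
#4 ($203): 50% coinsurance on $203 = $101.50. Cost to member: $101.50. OOP to date $1,422.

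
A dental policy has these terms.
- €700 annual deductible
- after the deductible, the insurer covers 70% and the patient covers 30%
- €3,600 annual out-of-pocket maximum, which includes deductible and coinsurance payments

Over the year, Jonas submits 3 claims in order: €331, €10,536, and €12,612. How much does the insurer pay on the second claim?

Claim 1 (€331): entire amount goes to the deductible. Patient pays €331; OOP now €331. Insurer: €331 − €331 = €0.
Claim 2 (€10,536): €369 finishes the deductible; €10,167 goes to coinsurance; 30% of €10,167 = €3,050.10. Claim cost before the cap: €369 + €3,050.10 = €3,419.10. OOP would hit €3,750.10 > €3,600, so the cap limits the patient to €3,600 − €331 = €3,269. Insurer: €10,536 − €3,269 = €7,267.

€7,267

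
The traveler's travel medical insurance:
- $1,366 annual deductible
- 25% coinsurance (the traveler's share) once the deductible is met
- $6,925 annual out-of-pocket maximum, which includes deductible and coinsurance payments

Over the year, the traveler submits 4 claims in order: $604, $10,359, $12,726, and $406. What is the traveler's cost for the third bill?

$3,159.75

Bill 1, $604: all of it applies to the deductible. Cost to traveler: $604. OOP to date $604.
Bill 2, $10,359: $762 to deductible, leaving $9,597; coinsurance $9,597 × 25% = $2,399.25. Traveler pays $3,161.25; OOP now $3,765.25.
Bill 3, $12,726: deductible met; 25% of $12,726 = $3,181.50. That would push OOP to $6,946.75, over the $6,925 cap, so traveler pays $6,925 − $3,765.25 = $3,159.75.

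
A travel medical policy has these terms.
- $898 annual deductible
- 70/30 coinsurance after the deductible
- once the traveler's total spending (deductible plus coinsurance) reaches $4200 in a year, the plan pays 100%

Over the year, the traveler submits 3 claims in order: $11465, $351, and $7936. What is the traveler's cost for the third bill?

$26.60

#1 ($11465): $898 finishes the deductible; $10567 goes to coinsurance; coinsurance $10567 × 30% = $3170.10. Traveler pays $4068.10; OOP now $4068.10.
#2 ($351): deductible met; 30% of $351 = $105.30. Traveler pays $105.30; OOP now $4173.40.
#3 ($7936): 30% coinsurance on $7936 = $2380.80. Adding that to $4173.40 gives $6554.20, past the $4200 cap; traveler pays only $4200 − $4173.40 = $26.60.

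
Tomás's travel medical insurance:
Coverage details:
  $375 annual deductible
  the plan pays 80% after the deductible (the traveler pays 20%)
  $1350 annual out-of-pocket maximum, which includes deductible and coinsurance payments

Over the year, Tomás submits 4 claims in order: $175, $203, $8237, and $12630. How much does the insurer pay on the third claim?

$7262.60

Claim 1 ($175): entire amount goes to the deductible. Cost to traveler: $175. OOP to date $175. Plan pays $175 − $175 = $0.
Claim 2 ($203): deductible takes $200, $3 remains; traveler's 20% is $0.60. Cost to traveler: $200.60. OOP to date $375.60. Plan pays $203 − $200.60 = $2.40.
Claim 3 ($8237): deductible already satisfied, so traveler's share is 20% × $8237 = $1647.40. OOP would hit $2023 > $1350, so the cap limits the traveler to $1350 − $375.60 = $974.40. Insurer: $8237 − $974.40 = $7262.60.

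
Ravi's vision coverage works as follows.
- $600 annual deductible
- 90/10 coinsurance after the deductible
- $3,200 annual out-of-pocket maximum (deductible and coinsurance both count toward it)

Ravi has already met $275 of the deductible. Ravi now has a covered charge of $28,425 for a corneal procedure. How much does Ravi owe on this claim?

Remaining deductible: $600 − $275 = $325.
After the $325 deductible portion, $28,425 − $325 = $28,100 is subject to coinsurance.
Member's 10% share of $28,100 is $2,810.
Member responsibility before any cap: $325 + $2,810 = $3,135.
Adding $3,135 to the $275 already spent would give $3,410, which exceeds the $3,200 cap; the member pays just $3,200 − $275 = $2,925.

$2,925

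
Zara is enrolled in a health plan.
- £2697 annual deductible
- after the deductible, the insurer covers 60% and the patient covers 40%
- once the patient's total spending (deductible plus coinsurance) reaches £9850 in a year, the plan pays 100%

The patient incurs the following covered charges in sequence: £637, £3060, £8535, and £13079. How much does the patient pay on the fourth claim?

Claim 1 (£637): fully absorbed by the deductible. Cost to patient: £637. OOP to date £637.
Claim 2 (£3060): deductible takes £2060, £1000 remains; coinsurance £1000 × 40% = £400. Patient owes £2460 (running OOP £3097).
Claim 3 (£8535): 40% coinsurance on £8535 = £3414. Patient owes £3414 (running OOP £6511).
Claim 4 (£13079): 40% coinsurance on £13079 = £5231.60. Adding that to £6511 gives £11742.60, past the £9850 cap; patient pays only £9850 − £6511 = £3339.

£3339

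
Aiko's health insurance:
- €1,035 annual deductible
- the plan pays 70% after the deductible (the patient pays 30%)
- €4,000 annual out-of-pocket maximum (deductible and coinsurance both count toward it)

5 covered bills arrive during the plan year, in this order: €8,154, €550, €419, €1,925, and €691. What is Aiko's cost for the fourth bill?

Bill 1, €8,154: deductible takes €1,035, €7,119 remains; patient's 30% is €2,135.70. Patient owes €3,170.70 (running OOP €3,170.70).
Bill 2, €550: deductible met; 30% of €550 = €165. Cost to patient: €165. OOP to date €3,335.70.
Bill 3, €419: 30% coinsurance on €419 = €125.70. Patient pays €125.70; OOP now €3,461.40.
Bill 4, €1,925: deductible already satisfied, so patient's share is 30% × €1,925 = €577.50. Adding that to €3,461.40 gives €4,038.90, past the €4,000 cap; patient pays only €4,000 − €3,461.40 = €538.60.

€538.60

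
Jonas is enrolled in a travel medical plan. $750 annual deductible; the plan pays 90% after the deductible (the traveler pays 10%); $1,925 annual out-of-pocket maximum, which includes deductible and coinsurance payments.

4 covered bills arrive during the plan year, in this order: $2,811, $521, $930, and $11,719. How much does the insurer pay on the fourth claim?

$10,895.20

#1 ($2,811): $750 to deductible, leaving $2,061; coinsurance $2,061 × 10% = $206.10. Traveler owes $956.10 (running OOP $956.10). Insurer: $2,811 − $956.10 = $1,854.90.
#2 ($521): deductible already satisfied, so traveler's share is 10% × $521 = $52.10. Cost to traveler: $52.10. OOP to date $1,008.20. Insurer: $521 − $52.10 = $468.90.
#3 ($930): deductible met; 10% of $930 = $93. Traveler pays $93; OOP now $1,101.20. Plan pays $930 − $93 = $837.
#4 ($11,719): deductible met; 10% of $11,719 = $1,171.90. OOP would hit $2,273.10 > $1,925, so the cap limits the traveler to $1,925 − $1,101.20 = $823.80. Insurer: $11,719 − $823.80 = $10,895.20.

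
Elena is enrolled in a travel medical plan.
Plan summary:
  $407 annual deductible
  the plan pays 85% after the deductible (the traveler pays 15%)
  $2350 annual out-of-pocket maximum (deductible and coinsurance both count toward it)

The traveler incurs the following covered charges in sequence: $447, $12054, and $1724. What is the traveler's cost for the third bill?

Claim 1 ($447): $407 finishes the deductible; $40 goes to coinsurance; traveler's 15% is $6. Cost to traveler: $413. OOP to date $413.
Claim 2 ($12054): deductible met; 15% of $12054 = $1808.10. Traveler pays $1808.10; OOP now $2221.10.
Claim 3 ($1724): 15% coinsurance on $1724 = $258.60. That would push OOP to $2479.70, over the $2350 cap, so traveler pays $2350 − $2221.10 = $128.90.

$128.90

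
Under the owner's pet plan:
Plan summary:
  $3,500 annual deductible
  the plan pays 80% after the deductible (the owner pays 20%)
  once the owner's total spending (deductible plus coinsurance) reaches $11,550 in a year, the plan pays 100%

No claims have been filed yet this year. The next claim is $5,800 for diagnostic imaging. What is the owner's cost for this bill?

The full $3,500 deductible is still open; $3,500 of this bill applies to it.
After the $3,500 deductible portion, $5,800 − $3,500 = $2,300 is subject to coinsurance.
20% of $2,300 = $460 falls to the owner.
So the owner owes $3,500 + $460 = $3,960 before any cap.
Year-to-date out-of-pocket becomes $0 + $3,960 = $3,960, still under the $11,550 maximum, so no cap applies.

$3,960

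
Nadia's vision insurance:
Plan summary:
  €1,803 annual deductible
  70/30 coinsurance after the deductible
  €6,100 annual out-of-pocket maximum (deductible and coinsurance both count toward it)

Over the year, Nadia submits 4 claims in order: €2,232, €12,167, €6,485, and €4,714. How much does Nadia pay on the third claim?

€518.20

#1 (€2,232): €1,803 finishes the deductible; €429 goes to coinsurance; member's 30% is €128.70. Member pays €1,931.70; OOP now €1,931.70.
#2 (€12,167): deductible met; 30% of €12,167 = €3,650.10. Cost to member: €3,650.10. OOP to date €5,581.80.
#3 (€6,485): deductible met; 30% of €6,485 = €1,945.50. Adding that to €5,581.80 gives €7,527.30, past the €6,100 cap; member pays only €6,100 − €5,581.80 = €518.20.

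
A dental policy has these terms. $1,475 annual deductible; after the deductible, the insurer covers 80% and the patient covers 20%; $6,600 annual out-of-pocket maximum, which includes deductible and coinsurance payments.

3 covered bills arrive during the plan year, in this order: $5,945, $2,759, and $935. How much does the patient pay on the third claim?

$187

Claim 1 ($5,945): $1,475 finishes the deductible; $4,470 goes to coinsurance; 20% of $4,470 = $894. Patient pays $2,369; OOP now $2,369.
Claim 2 ($2,759): deductible already satisfied, so patient's share is 20% × $2,759 = $551.80. Patient pays $551.80; OOP now $2,920.80.
Claim 3 ($935): 20% coinsurance on $935 = $187. Patient pays $187; OOP now $3,107.80.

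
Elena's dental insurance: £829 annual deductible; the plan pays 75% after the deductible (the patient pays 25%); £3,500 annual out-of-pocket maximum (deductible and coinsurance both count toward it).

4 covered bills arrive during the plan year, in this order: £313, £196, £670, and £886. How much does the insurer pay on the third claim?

£262.50

Claim 1 (£313): entire amount goes to the deductible. Patient owes £313 (running OOP £313). Plan pays £313 − £313 = £0.
Claim 2 (£196): entire amount goes to the deductible. Patient owes £196 (running OOP £509). Plan pays £196 − £196 = £0.
Claim 3 (£670): deductible takes £320, £350 remains; coinsurance £350 × 25% = £87.50. Patient pays £407.50; OOP now £916.50. Plan pays £670 − £407.50 = £262.50.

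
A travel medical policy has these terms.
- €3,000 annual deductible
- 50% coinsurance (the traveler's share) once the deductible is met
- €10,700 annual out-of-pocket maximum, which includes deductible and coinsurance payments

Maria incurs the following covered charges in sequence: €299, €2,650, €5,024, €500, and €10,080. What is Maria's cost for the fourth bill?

€250

Bill 1, €299: entire amount goes to the deductible. Cost to traveler: €299. OOP to date €299.
Bill 2, €2,650: all of it applies to the deductible. Traveler pays €2,650; OOP now €2,949.
Bill 3, €5,024: deductible takes €51, €4,973 remains; traveler's 50% is €2,486.50. Cost to traveler: €2,537.50. OOP to date €5,486.50.
Bill 4, €500: 50% coinsurance on €500 = €250. Cost to traveler: €250. OOP to date €5,736.50.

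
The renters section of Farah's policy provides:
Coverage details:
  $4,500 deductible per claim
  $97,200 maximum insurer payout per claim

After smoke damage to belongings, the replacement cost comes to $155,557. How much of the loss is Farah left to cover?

After the deductible, $155,557 − $4,500 = $151,057 remains.
The $97,200 per-incident cap binds; insurer pays $97,200.
Out of pocket: $155,557 − $97,200 = $58,357.

$58,357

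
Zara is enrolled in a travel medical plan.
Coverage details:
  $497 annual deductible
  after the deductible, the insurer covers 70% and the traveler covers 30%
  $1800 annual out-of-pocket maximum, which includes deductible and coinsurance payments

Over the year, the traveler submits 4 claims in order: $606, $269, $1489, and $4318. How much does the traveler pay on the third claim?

$446.70

#1 ($606): deductible takes $497, $109 remains; traveler's 30% is $32.70. Traveler pays $529.70; OOP now $529.70.
#2 ($269): deductible already satisfied, so traveler's share is 30% × $269 = $80.70. Traveler owes $80.70 (running OOP $610.40).
#3 ($1489): deductible met; 30% of $1489 = $446.70. Traveler pays $446.70; OOP now $1057.10.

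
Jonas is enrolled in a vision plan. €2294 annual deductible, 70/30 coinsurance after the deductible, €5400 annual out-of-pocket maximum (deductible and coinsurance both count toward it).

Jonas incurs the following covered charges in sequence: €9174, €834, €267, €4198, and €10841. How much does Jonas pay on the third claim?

€80.10

#1 (€9174): deductible takes €2294, €6880 remains; coinsurance €6880 × 30% = €2064. Member owes €4358 (running OOP €4358).
#2 (€834): deductible met; 30% of €834 = €250.20. Member pays €250.20; OOP now €4608.20.
#3 (€267): deductible already satisfied, so member's share is 30% × €267 = €80.10. Cost to member: €80.10. OOP to date €4688.30.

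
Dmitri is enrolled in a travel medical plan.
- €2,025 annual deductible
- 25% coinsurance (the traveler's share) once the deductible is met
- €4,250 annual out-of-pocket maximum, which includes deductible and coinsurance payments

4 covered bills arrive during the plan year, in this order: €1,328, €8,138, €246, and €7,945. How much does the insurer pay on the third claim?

€184.50

Claim 1 — €1,328: all of it applies to the deductible. Traveler owes €1,328 (running OOP €1,328). Plan pays €1,328 − €1,328 = €0.
Claim 2 — €8,138: €697 finishes the deductible; €7,441 goes to coinsurance; coinsurance €7,441 × 25% = €1,860.25. Cost to traveler: €2,557.25. OOP to date €3,885.25. Plan pays €8,138 − €2,557.25 = €5,580.75.
Claim 3 — €246: deductible met; 25% of €246 = €61.50. Traveler pays €61.50; OOP now €3,946.75. Insurer: €246 − €61.50 = €184.50.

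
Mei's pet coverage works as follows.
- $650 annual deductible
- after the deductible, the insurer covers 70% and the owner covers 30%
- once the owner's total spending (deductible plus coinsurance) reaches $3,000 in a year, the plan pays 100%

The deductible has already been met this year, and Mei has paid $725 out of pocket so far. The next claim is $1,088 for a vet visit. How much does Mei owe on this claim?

With the deductible met, the entire $1,088 is subject to coinsurance.
Coinsurance: $1,088 × 30% = $326.40.
Cumulative spending $725 + $326.40 = $1,051.40 stays under the $3,000 maximum.

$326.40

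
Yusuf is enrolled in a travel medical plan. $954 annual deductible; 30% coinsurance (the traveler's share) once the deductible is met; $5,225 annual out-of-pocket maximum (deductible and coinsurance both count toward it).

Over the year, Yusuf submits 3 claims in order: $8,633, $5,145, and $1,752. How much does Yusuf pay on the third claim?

Claim 1 ($8,633): $954 to deductible, leaving $7,679; coinsurance $7,679 × 30% = $2,303.70. Traveler owes $3,257.70 (running OOP $3,257.70).
Claim 2 ($5,145): 30% coinsurance on $5,145 = $1,543.50. Traveler pays $1,543.50; OOP now $4,801.20.
Claim 3 ($1,752): deductible met; 30% of $1,752 = $525.60. OOP would hit $5,326.80 > $5,225, so the cap limits the traveler to $5,225 − $4,801.20 = $423.80.

$423.80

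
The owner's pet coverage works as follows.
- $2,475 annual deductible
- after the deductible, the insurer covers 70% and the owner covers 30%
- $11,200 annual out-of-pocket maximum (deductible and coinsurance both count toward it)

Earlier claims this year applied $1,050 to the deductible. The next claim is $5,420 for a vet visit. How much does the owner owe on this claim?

Deductible still to meet: $2,475 − $1,050 = $1,425.
The remaining $3,995 (= $5,420 − $1,425) moves to coinsurance.
Coinsurance: $3,995 × 30% = $1,198.50.
Owner responsibility before any cap: $1,425 + $1,198.50 = $2,623.50.
Year-to-date out-of-pocket becomes $1,050 + $2,623.50 = $3,673.50, still under the $11,200 maximum, so no cap applies.

$2,623.50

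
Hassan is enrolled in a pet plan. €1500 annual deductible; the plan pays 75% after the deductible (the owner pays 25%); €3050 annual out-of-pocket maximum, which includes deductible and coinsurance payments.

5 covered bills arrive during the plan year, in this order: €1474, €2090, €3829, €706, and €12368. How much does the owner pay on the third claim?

Claim 1 (€1474): entire amount goes to the deductible. Owner pays €1474; OOP now €1474.
Claim 2 (€2090): €26 to deductible, leaving €2064; coinsurance €2064 × 25% = €516. Cost to owner: €542. OOP to date €2016.
Claim 3 (€3829): deductible already satisfied, so owner's share is 25% × €3829 = €957.25. Owner pays €957.25; OOP now €2973.25.

€957.25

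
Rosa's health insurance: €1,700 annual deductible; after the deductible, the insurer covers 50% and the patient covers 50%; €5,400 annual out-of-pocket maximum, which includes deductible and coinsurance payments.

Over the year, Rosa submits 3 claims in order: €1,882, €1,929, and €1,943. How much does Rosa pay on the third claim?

€971.50

Claim 1 — €1,882: €1,700 finishes the deductible; €182 goes to coinsurance; 50% of €182 = €91. Cost to patient: €1,791. OOP to date €1,791.
Claim 2 — €1,929: 50% coinsurance on €1,929 = €964.50. Cost to patient: €964.50. OOP to date €2,755.50.
Claim 3 — €1,943: deductible already satisfied, so patient's share is 50% × €1,943 = €971.50. Cost to patient: €971.50. OOP to date €3,727.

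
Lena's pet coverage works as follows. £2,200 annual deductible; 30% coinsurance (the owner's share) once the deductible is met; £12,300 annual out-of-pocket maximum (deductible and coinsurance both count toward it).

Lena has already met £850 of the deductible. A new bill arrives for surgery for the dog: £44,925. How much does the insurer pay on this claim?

£33,475

£850 of the £2,200 deductible is already met, leaving £1,350.
The remaining £43,575 (= £44,925 − £1,350) moves to coinsurance.
Owner's 30% share of £43,575 is £13,072.50.
So the owner owes £1,350 + £13,072.50 = £14,422.50 before any cap.
That would bring total out-of-pocket to £15,272.50, past the £12,300 cap. The owner is capped at £12,300 − £850 = £11,450 on this claim.
The plan picks up £44,925 − £11,450 = £33,475.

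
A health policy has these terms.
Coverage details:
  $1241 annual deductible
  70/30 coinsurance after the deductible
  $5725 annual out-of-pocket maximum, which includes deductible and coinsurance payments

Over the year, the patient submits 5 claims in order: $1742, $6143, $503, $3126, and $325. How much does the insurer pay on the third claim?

$352.10

Bill 1, $1742: deductible takes $1241, $501 remains; coinsurance $501 × 30% = $150.30. Patient pays $1391.30; OOP now $1391.30. Plan pays $1742 − $1391.30 = $350.70.
Bill 2, $6143: 30% coinsurance on $6143 = $1842.90. Patient owes $1842.90 (running OOP $3234.20). Insurer: $6143 − $1842.90 = $4300.10.
Bill 3, $503: deductible met; 30% of $503 = $150.90. Patient owes $150.90 (running OOP $3385.10). Plan pays $503 − $150.90 = $352.10.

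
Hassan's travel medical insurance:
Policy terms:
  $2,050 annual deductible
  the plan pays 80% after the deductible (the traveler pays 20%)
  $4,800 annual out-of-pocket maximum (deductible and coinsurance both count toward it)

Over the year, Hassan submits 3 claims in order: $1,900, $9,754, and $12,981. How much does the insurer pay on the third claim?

$12,151.80

#1 ($1,900): fully absorbed by the deductible. Cost to traveler: $1,900. OOP to date $1,900. Plan pays $1,900 − $1,900 = $0.
#2 ($9,754): $150 to deductible, leaving $9,604; coinsurance $9,604 × 20% = $1,920.80. Cost to traveler: $2,070.80. OOP to date $3,970.80. Plan pays $9,754 − $2,070.80 = $7,683.20.
#3 ($12,981): 20% coinsurance on $12,981 = $2,596.20. Adding that to $3,970.80 gives $6,567, past the $4,800 cap; traveler pays only $4,800 − $3,970.80 = $829.20. Plan pays $12,981 − $829.20 = $12,151.80.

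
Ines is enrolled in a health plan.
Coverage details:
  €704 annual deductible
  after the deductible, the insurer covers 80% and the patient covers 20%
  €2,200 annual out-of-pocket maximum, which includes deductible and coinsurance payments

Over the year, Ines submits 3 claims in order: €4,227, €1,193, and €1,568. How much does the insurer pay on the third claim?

Claim 1 (€4,227): €704 to deductible, leaving €3,523; patient's 20% is €704.60. Patient pays €1,408.60; OOP now €1,408.60. Insurer: €4,227 − €1,408.60 = €2,818.40.
Claim 2 (€1,193): 20% coinsurance on €1,193 = €238.60. Patient owes €238.60 (running OOP €1,647.20). Plan pays €1,193 − €238.60 = €954.40.
Claim 3 (€1,568): deductible met; 20% of €1,568 = €313.60. Patient pays €313.60; OOP now €1,960.80. Plan pays €1,568 − €313.60 = €1,254.40.

€1,254.40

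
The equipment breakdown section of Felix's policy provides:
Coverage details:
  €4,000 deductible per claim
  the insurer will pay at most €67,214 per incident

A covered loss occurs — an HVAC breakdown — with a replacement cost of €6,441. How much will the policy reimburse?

€2,441

After the deductible, €6,441 − €4,000 = €2,441 remains.
€2,441 is within the €67,214 limit, so the insurer pays €2,441.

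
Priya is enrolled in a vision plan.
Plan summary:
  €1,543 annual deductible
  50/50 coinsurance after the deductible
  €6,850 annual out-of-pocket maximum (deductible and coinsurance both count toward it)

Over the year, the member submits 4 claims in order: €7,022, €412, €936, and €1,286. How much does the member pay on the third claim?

€468

Bill 1, €7,022: €1,543 to deductible, leaving €5,479; member's 50% is €2,739.50. Member owes €4,282.50 (running OOP €4,282.50).
Bill 2, €412: deductible already satisfied, so member's share is 50% × €412 = €206. Member pays €206; OOP now €4,488.50.
Bill 3, €936: deductible met; 50% of €936 = €468. Member pays €468; OOP now €4,956.50.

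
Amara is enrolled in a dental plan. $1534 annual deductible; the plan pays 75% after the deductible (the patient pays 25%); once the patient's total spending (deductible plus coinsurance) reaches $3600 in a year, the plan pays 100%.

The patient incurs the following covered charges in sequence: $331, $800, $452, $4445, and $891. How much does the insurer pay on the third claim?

$36.75

Claim 1 ($331): all of it applies to the deductible. Cost to patient: $331. OOP to date $331. Insurer: $331 − $331 = $0.
Claim 2 ($800): fully absorbed by the deductible. Cost to patient: $800. OOP to date $1131. Plan pays $800 − $800 = $0.
Claim 3 ($452): $403 finishes the deductible; $49 goes to coinsurance; 25% of $49 = $12.25. Patient pays $415.25; OOP now $1546.25. Plan pays $452 − $415.25 = $36.75.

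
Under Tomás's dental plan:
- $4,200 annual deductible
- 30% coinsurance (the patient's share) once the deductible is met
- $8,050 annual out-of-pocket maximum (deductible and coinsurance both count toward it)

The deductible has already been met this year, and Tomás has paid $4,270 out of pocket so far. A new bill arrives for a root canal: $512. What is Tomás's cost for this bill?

With the deductible met, the entire $512 is subject to coinsurance.
Patient's 30% share of $512 is $153.60.
Total out-of-pocket so far would be $4,270 + $153.60 = $4,423.60, below the $8,050 cap — no reduction.

$153.60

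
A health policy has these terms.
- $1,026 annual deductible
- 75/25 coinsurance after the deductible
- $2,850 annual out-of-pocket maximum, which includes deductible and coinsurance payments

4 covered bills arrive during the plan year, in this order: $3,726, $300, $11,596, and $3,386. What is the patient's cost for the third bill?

$1,074

Claim 1 — $3,726: $1,026 to deductible, leaving $2,700; coinsurance $2,700 × 25% = $675. Patient owes $1,701 (running OOP $1,701).
Claim 2 — $300: deductible already satisfied, so patient's share is 25% × $300 = $75. Patient owes $75 (running OOP $1,776).
Claim 3 — $11,596: deductible already satisfied, so patient's share is 25% × $11,596 = $2,899. That would push OOP to $4,675, over the $2,850 cap, so patient pays $2,850 − $1,776 = $1,074.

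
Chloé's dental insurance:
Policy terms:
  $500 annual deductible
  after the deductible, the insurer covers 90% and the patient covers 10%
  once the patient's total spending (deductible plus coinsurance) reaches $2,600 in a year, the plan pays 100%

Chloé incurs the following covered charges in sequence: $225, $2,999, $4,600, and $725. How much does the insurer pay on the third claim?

$4,140

#1 ($225): fully absorbed by the deductible. Patient owes $225 (running OOP $225). Insurer: $225 − $225 = $0.
#2 ($2,999): $275 to deductible, leaving $2,724; coinsurance $2,724 × 10% = $272.40. Cost to patient: $547.40. OOP to date $772.40. Plan pays $2,999 − $547.40 = $2,451.60.
#3 ($4,600): 10% coinsurance on $4,600 = $460. Cost to patient: $460. OOP to date $1,232.40. Insurer: $4,600 − $460 = $4,140.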